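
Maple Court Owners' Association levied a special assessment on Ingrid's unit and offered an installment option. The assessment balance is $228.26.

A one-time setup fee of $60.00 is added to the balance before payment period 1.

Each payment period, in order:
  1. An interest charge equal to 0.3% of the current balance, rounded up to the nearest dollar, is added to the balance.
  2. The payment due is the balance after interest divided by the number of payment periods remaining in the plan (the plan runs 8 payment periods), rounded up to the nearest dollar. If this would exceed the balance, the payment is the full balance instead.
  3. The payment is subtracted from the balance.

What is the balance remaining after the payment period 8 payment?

$0.00

# | Opening | Interest | Payment | End bal
1 | $288.26 | $1.00 | $37.00 | $252.26
2 | $252.26 | $1.00 | $37.00 | $216.26
3 | $216.26 | $1.00 | $37.00 | $180.26
4 | $180.26 | $1.00 | $37.00 | $144.26
5 | $144.26 | $1.00 | $37.00 | $108.26
6 | $108.26 | $1.00 | $37.00 | $72.26
7 | $72.26 | $1.00 | $37.00 | $36.26
8 | $36.26 | $1.00 | $37.26 | $0.00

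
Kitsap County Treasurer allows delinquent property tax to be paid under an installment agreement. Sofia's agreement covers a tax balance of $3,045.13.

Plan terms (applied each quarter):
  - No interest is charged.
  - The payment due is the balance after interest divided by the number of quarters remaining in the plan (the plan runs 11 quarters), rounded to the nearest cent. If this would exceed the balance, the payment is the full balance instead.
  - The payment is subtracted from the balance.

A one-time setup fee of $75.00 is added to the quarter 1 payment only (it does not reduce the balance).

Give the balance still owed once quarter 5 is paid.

$1,660.98

# | Opening | Payment | Fee | End bal
1 | $3,045.13 | $276.83 | $75.00 | $2,768.30
2 | $2,768.30 | $276.83 | — | $2,491.47
3 | $2,491.47 | $276.83 | — | $2,214.64
4 | $2,214.64 | $276.83 | — | $1,937.81
5 | $1,937.81 | $276.83 | — | $1,660.98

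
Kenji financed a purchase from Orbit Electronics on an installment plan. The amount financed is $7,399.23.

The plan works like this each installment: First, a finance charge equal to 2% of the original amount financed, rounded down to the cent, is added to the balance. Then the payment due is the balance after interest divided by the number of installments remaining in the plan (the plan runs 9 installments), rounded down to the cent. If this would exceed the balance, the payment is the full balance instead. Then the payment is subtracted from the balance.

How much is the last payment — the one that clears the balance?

Installment 1: opening $7,399.23; interest $147.98 → $7,547.21; payment $838.57; balance $6,708.64
Installment 2: opening $6,708.64; interest $147.98 → $6,856.62; payment $857.07; balance $5,999.55
Installment 3: opening $5,999.55; interest $147.98 → $6,147.53; payment $878.21; balance $5,269.32
Installment 4: opening $5,269.32; interest $147.98 → $5,417.30; payment $902.88; balance $4,514.42
Installment 5: opening $4,514.42; interest $147.98 → $4,662.40; payment $932.48; balance $3,729.92
Installment 6: opening $3,729.92; interest $147.98 → $3,877.90; payment $969.47; balance $2,908.43
Installment 7: opening $2,908.43; interest $147.98 → $3,056.41; payment $1,018.80; balance $2,037.61
Installment 8: opening $2,037.61; interest $147.98 → $2,185.59; payment $1,092.79; balance $1,092.80
Installment 9: opening $1,092.80; interest $147.98 → $1,240.78; payment $1,240.78; balance $0.00

$1,240.78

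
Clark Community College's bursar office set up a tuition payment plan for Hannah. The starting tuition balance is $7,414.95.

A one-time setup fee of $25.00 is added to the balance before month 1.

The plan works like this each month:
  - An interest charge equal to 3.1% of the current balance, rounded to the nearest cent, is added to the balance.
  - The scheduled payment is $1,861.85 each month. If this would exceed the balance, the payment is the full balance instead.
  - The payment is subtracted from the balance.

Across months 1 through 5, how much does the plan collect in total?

Month 1: opening $7,439.95; interest $230.64 → $7,670.59; payment $1,861.85; balance $5,808.74
Month 2: opening $5,808.74; interest $180.07 → $5,988.81; payment $1,861.85; balance $4,126.96
Month 3: opening $4,126.96; interest $127.94 → $4,254.90; payment $1,861.85; balance $2,393.05
Month 4: opening $2,393.05; interest $74.18 → $2,467.23; payment $1,861.85; balance $605.38
Month 5: opening $605.38; interest $18.77 → $624.15; payment $624.15; balance $0.00
Total paid: $8,071.55

$8,071.55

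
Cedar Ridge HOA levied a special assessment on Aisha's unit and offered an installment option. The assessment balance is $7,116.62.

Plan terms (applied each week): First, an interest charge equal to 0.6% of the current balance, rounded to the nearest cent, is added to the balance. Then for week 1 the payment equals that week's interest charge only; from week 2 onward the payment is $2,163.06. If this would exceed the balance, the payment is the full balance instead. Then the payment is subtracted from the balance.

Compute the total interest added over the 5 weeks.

Week 1: opening $7,116.62; interest $42.70 → $7,159.32; payment $42.70; balance $7,116.62
Week 2: opening $7,116.62; interest $42.70 → $7,159.32; payment $2,163.06; balance $4,996.26
Week 3: opening $4,996.26; interest $29.98 → $5,026.24; payment $2,163.06; balance $2,863.18
Week 4: opening $2,863.18; interest $17.18 → $2,880.36; payment $2,163.06; balance $717.30
Week 5: opening $717.30; interest $4.30 → $721.60; payment $721.60; balance $0.00
Total interest: $42.70 + $42.70 + $29.98 + $17.18 + $4.30 = $136.86

$136.86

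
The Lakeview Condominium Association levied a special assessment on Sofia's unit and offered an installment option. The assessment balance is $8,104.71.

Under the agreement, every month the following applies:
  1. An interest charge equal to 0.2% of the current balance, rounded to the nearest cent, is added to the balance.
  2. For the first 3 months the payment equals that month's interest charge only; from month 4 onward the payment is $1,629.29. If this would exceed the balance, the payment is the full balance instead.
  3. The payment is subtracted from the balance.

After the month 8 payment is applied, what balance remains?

$6.98

Month 1: opening $8,104.71; interest $16.21 → $8,120.92; payment $16.21; balance $8,104.71
Month 2: opening $8,104.71; interest $16.21 → $8,120.92; payment $16.21; balance $8,104.71
Month 3: opening $8,104.71; interest $16.21 → $8,120.92; payment $16.21; balance $8,104.71
Month 4: opening $8,104.71; interest $16.21 → $8,120.92; payment $1,629.29; balance $6,491.63
Month 5: opening $6,491.63; interest $12.98 → $6,504.61; payment $1,629.29; balance $4,875.32
Month 6: opening $4,875.32; interest $9.75 → $4,885.07; payment $1,629.29; balance $3,255.78
Month 7: opening $3,255.78; interest $6.51 → $3,262.29; payment $1,629.29; balance $1,633.00
Month 8: opening $1,633.00; interest $3.27 → $1,636.27; payment $1,629.29; balance $6.98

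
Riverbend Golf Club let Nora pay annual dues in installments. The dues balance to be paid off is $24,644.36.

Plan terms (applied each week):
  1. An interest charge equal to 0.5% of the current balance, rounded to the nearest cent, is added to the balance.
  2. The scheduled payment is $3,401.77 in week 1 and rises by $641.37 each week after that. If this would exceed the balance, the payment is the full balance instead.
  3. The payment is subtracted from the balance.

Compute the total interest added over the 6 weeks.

$427.42

# | Opening | Interest | Payment | End bal
1 | $24,644.36 | $123.22 | $3,401.77 | $21,365.81
2 | $21,365.81 | $106.83 | $4,043.14 | $17,429.50
3 | $17,429.50 | $87.15 | $4,684.51 | $12,832.14
4 | $12,832.14 | $64.16 | $5,325.88 | $7,570.42
5 | $7,570.42 | $37.85 | $5,967.25 | $1,641.02
6 | $1,641.02 | $8.21 | $1,649.23 | $0.00
Total interest: $123.22 + $106.83 + $87.15 + $64.16 + $37.85 + $8.21 = $427.42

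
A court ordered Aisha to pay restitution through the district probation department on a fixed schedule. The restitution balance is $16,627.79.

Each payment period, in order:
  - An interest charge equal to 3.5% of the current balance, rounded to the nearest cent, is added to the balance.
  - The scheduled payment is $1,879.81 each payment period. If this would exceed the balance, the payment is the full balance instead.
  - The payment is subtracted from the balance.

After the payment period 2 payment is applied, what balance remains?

$13,986.69

Payment period 1: opening $16,627.79; interest $581.97 → $17,209.76; payment $1,879.81; balance $15,329.95
Payment period 2: opening $15,329.95; interest $536.55 → $15,866.50; payment $1,879.81; balance $13,986.69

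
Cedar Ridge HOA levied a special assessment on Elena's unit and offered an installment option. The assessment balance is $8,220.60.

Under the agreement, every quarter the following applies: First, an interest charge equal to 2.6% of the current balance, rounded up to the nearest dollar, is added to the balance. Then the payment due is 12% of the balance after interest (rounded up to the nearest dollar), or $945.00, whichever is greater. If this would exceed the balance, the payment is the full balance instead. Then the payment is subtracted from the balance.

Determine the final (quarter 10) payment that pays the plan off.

Quarter 1: opening $8,220.60; interest $214.00 → $8,434.60; payment $1,013.00; balance $7,421.60
Quarter 2: opening $7,421.60; interest $193.00 → $7,614.60; payment $945.00; balance $6,669.60
Quarter 3: opening $6,669.60; interest $174.00 → $6,843.60; payment $945.00; balance $5,898.60
Quarter 4: opening $5,898.60; interest $154.00 → $6,052.60; payment $945.00; balance $5,107.60
Quarter 5: opening $5,107.60; interest $133.00 → $5,240.60; payment $945.00; balance $4,295.60
Quarter 6: opening $4,295.60; interest $112.00 → $4,407.60; payment $945.00; balance $3,462.60
Quarter 7: opening $3,462.60; interest $91.00 → $3,553.60; payment $945.00; balance $2,608.60
Quarter 8: opening $2,608.60; interest $68.00 → $2,676.60; payment $945.00; balance $1,731.60
Quarter 9: opening $1,731.60; interest $46.00 → $1,777.60; payment $945.00; balance $832.60
Quarter 10: opening $832.60; interest $22.00 → $854.60; payment $854.60; balance $0.00

$854.60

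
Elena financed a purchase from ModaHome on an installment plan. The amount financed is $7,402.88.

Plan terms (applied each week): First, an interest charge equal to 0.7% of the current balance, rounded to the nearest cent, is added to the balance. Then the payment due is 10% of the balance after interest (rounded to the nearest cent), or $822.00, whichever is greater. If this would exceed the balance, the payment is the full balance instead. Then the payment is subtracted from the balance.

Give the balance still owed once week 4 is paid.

$4,289.66

# | Opening | Interest | Payment | End bal
1 | $7,402.88 | $51.82 | $822.00 | $6,632.70
2 | $6,632.70 | $46.43 | $822.00 | $5,857.13
3 | $5,857.13 | $41.00 | $822.00 | $5,076.13
4 | $5,076.13 | $35.53 | $822.00 | $4,289.66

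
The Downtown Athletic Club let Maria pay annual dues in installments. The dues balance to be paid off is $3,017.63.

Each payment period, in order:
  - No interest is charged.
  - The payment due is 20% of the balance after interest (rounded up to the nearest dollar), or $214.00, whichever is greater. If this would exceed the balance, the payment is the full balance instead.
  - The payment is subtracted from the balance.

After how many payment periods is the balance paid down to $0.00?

10

Payment period 1: opening $3,017.63; payment $604.00; balance $2,413.63
Payment period 2: opening $2,413.63; payment $483.00; balance $1,930.63
Payment period 3: opening $1,930.63; payment $387.00; balance $1,543.63
Payment period 4: opening $1,543.63; payment $309.00; balance $1,234.63
Payment period 5: opening $1,234.63; payment $247.00; balance $987.63
Payment period 6: opening $987.63; payment $214.00; balance $773.63
Payment period 7: opening $773.63; payment $214.00; balance $559.63
Payment period 8: opening $559.63; payment $214.00; balance $345.63
Payment period 9: opening $345.63; payment $214.00; balance $131.63
Payment period 10: opening $131.63; payment $131.63; balance $0.00
Balance reaches $0.00 in payment period 10.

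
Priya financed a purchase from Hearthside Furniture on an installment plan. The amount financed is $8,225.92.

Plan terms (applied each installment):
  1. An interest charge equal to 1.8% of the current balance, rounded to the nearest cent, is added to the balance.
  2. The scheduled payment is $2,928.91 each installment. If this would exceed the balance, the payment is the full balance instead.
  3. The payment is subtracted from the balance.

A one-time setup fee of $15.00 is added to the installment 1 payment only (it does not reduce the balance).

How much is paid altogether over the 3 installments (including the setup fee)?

Installment 1: opening $8,225.92; interest $148.07 → $8,373.99; payment $2,928.91 (+ $15.00 fee); balance $5,445.08
Installment 2: opening $5,445.08; interest $98.01 → $5,543.09; payment $2,928.91; balance $2,614.18
Installment 3: opening $2,614.18; interest $47.06 → $2,661.24; payment $2,661.24; balance $0.00
Total paid: $8,534.06

$8,534.06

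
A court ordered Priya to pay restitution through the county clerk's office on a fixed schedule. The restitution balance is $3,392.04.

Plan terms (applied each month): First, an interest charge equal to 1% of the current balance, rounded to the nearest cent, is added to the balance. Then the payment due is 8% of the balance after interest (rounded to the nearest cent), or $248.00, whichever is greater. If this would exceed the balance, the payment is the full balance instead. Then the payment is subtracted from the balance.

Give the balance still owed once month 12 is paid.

Month 1: opening $3,392.04; interest $33.92 → $3,425.96; payment $274.08; balance $3,151.88
Month 2: opening $3,151.88; interest $31.52 → $3,183.40; payment $254.67; balance $2,928.73
Month 3: opening $2,928.73; interest $29.29 → $2,958.02; payment $248.00; balance $2,710.02
Month 4: opening $2,710.02; interest $27.10 → $2,737.12; payment $248.00; balance $2,489.12
Month 5: opening $2,489.12; interest $24.89 → $2,514.01; payment $248.00; balance $2,266.01
Month 6: opening $2,266.01; interest $22.66 → $2,288.67; payment $248.00; balance $2,040.67
Month 7: opening $2,040.67; interest $20.41 → $2,061.08; payment $248.00; balance $1,813.08
Month 8: opening $1,813.08; interest $18.13 → $1,831.21; payment $248.00; balance $1,583.21
Month 9: opening $1,583.21; interest $15.83 → $1,599.04; payment $248.00; balance $1,351.04
Month 10: opening $1,351.04; interest $13.51 → $1,364.55; payment $248.00; balance $1,116.55
Month 11: opening $1,116.55; interest $11.17 → $1,127.72; payment $248.00; balance $879.72
Month 12: opening $879.72; interest $8.80 → $888.52; payment $248.00; balance $640.52

$640.52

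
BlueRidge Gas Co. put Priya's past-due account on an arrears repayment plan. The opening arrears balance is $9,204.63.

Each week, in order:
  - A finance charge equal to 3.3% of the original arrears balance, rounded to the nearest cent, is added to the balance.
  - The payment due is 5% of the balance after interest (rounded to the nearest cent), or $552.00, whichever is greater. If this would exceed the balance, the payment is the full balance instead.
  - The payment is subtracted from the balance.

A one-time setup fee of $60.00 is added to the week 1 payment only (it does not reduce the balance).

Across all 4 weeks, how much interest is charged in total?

$1,215.00

Week 1: opening $9,204.63; interest $303.75 → $9,508.38; payment $552.00 (+ $60.00 fee); balance $8,956.38
Week 2: opening $8,956.38; interest $303.75 → $9,260.13; payment $552.00; balance $8,708.13
Week 3: opening $8,708.13; interest $303.75 → $9,011.88; payment $552.00; balance $8,459.88
Week 4: opening $8,459.88; interest $303.75 → $8,763.63; payment $552.00; balance $8,211.63
Total interest: $303.75 + $303.75 + $303.75 + $303.75 = $1,215.00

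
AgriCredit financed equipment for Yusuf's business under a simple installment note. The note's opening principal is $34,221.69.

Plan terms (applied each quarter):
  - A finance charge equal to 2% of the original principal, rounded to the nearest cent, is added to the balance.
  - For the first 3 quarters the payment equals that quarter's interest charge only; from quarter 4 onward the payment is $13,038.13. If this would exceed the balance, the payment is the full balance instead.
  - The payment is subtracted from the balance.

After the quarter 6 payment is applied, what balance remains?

# | Opening | Interest | Payment | End bal
1 | $34,221.69 | $684.43 | $684.43 | $34,221.69
2 | $34,221.69 | $684.43 | $684.43 | $34,221.69
3 | $34,221.69 | $684.43 | $684.43 | $34,221.69
4 | $34,221.69 | $684.43 | $13,038.13 | $21,867.99
5 | $21,867.99 | $684.43 | $13,038.13 | $9,514.29
6 | $9,514.29 | $684.43 | $10,198.72 | $0.00

$0.00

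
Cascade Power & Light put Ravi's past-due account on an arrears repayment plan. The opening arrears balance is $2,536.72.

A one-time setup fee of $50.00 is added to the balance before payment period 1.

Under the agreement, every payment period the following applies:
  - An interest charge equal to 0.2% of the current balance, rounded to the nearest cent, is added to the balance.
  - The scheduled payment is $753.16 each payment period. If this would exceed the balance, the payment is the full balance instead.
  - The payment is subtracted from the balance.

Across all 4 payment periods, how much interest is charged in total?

# | Opening | Interest | Payment | End bal
1 | $2,586.72 | $5.17 | $753.16 | $1,838.73
2 | $1,838.73 | $3.68 | $753.16 | $1,089.25
3 | $1,089.25 | $2.18 | $753.16 | $338.27
4 | $338.27 | $0.68 | $338.95 | $0.00
Total interest: $5.17 + $3.68 + $2.18 + $0.68 = $11.71

$11.71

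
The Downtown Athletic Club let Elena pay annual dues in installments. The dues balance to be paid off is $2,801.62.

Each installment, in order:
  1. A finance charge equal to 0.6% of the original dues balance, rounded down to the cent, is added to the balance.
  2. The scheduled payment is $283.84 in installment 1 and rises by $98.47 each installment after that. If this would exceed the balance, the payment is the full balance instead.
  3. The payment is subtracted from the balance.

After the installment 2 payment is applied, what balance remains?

Installment 1: opening $2,801.62; interest $16.80 → $2,818.42; payment $283.84; balance $2,534.58
Installment 2: opening $2,534.58; interest $16.80 → $2,551.38; payment $382.31; balance $2,169.07

$2,169.07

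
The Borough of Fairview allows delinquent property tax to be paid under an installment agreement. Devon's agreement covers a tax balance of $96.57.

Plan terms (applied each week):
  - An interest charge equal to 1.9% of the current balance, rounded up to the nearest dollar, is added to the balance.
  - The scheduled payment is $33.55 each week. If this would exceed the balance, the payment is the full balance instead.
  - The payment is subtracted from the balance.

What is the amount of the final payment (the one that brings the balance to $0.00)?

$1.92

Week 1: opening $96.57; interest $2.00 → $98.57; payment $33.55; balance $65.02
Week 2: opening $65.02; interest $2.00 → $67.02; payment $33.55; balance $33.47
Week 3: opening $33.47; interest $1.00 → $34.47; payment $33.55; balance $0.92
Week 4: opening $0.92; interest $1.00 → $1.92; payment $1.92; balance $0.00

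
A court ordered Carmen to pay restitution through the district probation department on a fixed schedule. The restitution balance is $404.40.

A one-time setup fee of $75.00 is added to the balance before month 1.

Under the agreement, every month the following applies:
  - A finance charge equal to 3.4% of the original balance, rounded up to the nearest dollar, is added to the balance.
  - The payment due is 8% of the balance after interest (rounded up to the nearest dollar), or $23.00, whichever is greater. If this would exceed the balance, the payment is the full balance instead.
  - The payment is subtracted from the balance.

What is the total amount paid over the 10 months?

Month 1: $479.40 +$14.00 interest = $493.40; pay $40.00 → $453.40
Month 2: $453.40 +$14.00 interest = $467.40; pay $38.00 → $429.40
Month 3: $429.40 +$14.00 interest = $443.40; pay $36.00 → $407.40
Month 4: $407.40 +$14.00 interest = $421.40; pay $34.00 → $387.40
Month 5: $387.40 +$14.00 interest = $401.40; pay $33.00 → $368.40
Month 6: $368.40 +$14.00 interest = $382.40; pay $31.00 → $351.40
Month 7: $351.40 +$14.00 interest = $365.40; pay $30.00 → $335.40
Month 8: $335.40 +$14.00 interest = $349.40; pay $28.00 → $321.40
Month 9: $321.40 +$14.00 interest = $335.40; pay $27.00 → $308.40
Month 10: $308.40 +$14.00 interest = $322.40; pay $26.00 → $296.40
Total paid: $323.00

$323.00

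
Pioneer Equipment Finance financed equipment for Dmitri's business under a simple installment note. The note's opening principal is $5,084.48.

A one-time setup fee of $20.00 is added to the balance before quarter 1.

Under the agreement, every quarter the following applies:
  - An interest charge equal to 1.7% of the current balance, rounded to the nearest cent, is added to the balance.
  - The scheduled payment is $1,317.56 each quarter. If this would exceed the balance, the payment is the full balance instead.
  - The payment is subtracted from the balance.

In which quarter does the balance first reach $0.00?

5

Quarter 1: $5,104.48 +$86.78 interest = $5,191.26; pay $1,317.56 → $3,873.70
Quarter 2: $3,873.70 +$65.85 interest = $3,939.55; pay $1,317.56 → $2,621.99
Quarter 3: $2,621.99 +$44.57 interest = $2,666.56; pay $1,317.56 → $1,349.00
Quarter 4: $1,349.00 +$22.93 interest = $1,371.93; pay $1,317.56 → $54.37
Quarter 5: $54.37 +$0.92 interest = $55.29; pay $55.29 → $0.00
Balance reaches $0.00 in quarter 5.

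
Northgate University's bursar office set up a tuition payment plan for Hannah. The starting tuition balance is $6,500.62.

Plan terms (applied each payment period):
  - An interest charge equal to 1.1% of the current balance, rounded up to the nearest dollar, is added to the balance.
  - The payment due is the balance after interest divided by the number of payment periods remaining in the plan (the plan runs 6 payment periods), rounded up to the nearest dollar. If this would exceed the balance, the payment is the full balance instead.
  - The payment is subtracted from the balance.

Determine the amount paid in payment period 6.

$1,156.62

Payment period 1: $6,500.62 +$72.00 interest = $6,572.62; pay $1,096.00 → $5,476.62
Payment period 2: $5,476.62 +$61.00 interest = $5,537.62; pay $1,108.00 → $4,429.62
Payment period 3: $4,429.62 +$49.00 interest = $4,478.62; pay $1,120.00 → $3,358.62
Payment period 4: $3,358.62 +$37.00 interest = $3,395.62; pay $1,132.00 → $2,263.62
Payment period 5: $2,263.62 +$25.00 interest = $2,288.62; pay $1,145.00 → $1,143.62
Payment period 6: $1,143.62 +$13.00 interest = $1,156.62; pay $1,156.62 → $0.00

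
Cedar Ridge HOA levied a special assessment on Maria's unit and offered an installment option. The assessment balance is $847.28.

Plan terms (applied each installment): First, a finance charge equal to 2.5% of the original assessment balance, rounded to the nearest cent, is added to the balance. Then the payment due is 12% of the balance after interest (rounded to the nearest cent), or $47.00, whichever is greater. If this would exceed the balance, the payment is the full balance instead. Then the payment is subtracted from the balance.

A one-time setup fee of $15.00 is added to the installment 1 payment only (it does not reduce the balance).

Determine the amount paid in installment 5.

Installment 1: $847.28 +$21.18 interest = $868.46; pay $104.22 (+ $15.00 fee) → $764.24
Installment 2: $764.24 +$21.18 interest = $785.42; pay $94.25 → $691.17
Installment 3: $691.17 +$21.18 interest = $712.35; pay $85.48 → $626.87
Installment 4: $626.87 +$21.18 interest = $648.05; pay $77.77 → $570.28
Installment 5: $570.28 +$21.18 interest = $591.46; pay $70.98 → $520.48

$70.98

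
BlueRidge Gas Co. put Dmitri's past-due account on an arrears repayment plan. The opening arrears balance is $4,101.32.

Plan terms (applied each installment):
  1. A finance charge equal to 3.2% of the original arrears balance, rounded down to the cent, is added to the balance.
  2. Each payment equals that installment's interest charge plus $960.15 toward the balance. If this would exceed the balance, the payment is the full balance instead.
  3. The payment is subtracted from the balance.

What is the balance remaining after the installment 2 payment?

$2,181.02

Installment 1: opening $4,101.32; interest $131.24 → $4,232.56; payment $1,091.39; balance $3,141.17
Installment 2: opening $3,141.17; interest $131.24 → $3,272.41; payment $1,091.39; balance $2,181.02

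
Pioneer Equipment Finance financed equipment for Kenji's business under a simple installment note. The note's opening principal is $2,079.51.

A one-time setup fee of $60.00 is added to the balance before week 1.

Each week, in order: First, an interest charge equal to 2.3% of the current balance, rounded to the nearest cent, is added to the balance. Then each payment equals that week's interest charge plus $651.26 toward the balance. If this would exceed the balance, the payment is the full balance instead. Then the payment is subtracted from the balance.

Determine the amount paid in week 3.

Week 1: $2,139.51 +$49.21 interest = $2,188.72; pay $700.47 → $1,488.25
Week 2: $1,488.25 +$34.23 interest = $1,522.48; pay $685.49 → $836.99
Week 3: $836.99 +$19.25 interest = $856.24; pay $670.51 → $185.73

$670.51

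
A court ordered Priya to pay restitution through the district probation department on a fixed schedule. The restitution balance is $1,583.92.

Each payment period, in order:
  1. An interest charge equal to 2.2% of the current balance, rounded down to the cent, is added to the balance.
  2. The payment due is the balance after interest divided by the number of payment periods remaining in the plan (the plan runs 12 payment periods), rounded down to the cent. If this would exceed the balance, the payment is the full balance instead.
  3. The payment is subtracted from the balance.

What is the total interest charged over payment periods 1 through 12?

Payment period 1: opening $1,583.92; interest $34.84 → $1,618.76; payment $134.89; balance $1,483.87
Payment period 2: opening $1,483.87; interest $32.64 → $1,516.51; payment $137.86; balance $1,378.65
Payment period 3: opening $1,378.65; interest $30.33 → $1,408.98; payment $140.89; balance $1,268.09
Payment period 4: opening $1,268.09; interest $27.89 → $1,295.98; payment $143.99; balance $1,151.99
Payment period 5: opening $1,151.99; interest $25.34 → $1,177.33; payment $147.16; balance $1,030.17
Payment period 6: opening $1,030.17; interest $22.66 → $1,052.83; payment $150.40; balance $902.43
Payment period 7: opening $902.43; interest $19.85 → $922.28; payment $153.71; balance $768.57
Payment period 8: opening $768.57; interest $16.90 → $785.47; payment $157.09; balance $628.38
Payment period 9: opening $628.38; interest $13.82 → $642.20; payment $160.55; balance $481.65
Payment period 10: opening $481.65; interest $10.59 → $492.24; payment $164.08; balance $328.16
Payment period 11: opening $328.16; interest $7.21 → $335.37; payment $167.68; balance $167.69
Payment period 12: opening $167.69; interest $3.68 → $171.37; payment $171.37; balance $0.00
Total interest: $34.84 + $32.64 + $30.33 + $27.89 + $25.34 + $22.66 + $19.85 + $16.90 + $13.82 + $10.59 + $7.21 + $3.68 = $245.75

$245.75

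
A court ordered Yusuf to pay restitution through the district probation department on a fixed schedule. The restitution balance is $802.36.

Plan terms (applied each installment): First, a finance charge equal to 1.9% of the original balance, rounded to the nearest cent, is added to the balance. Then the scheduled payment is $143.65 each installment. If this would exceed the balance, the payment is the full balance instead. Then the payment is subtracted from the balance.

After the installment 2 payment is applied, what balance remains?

Installment 1: $802.36 +$15.24 interest = $817.60; pay $143.65 → $673.95
Installment 2: $673.95 +$15.24 interest = $689.19; pay $143.65 → $545.54

$545.54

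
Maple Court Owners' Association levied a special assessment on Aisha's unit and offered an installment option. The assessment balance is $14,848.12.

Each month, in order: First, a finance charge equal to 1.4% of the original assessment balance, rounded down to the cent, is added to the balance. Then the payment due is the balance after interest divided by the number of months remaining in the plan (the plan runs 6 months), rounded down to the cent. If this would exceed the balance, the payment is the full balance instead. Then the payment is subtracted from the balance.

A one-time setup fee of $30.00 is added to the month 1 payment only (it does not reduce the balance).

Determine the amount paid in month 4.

$2,672.16

Month 1: opening $14,848.12; interest $207.87 → $15,055.99; payment $2,509.33 (+ $30.00 fee); balance $12,546.66
Month 2: opening $12,546.66; interest $207.87 → $12,754.53; payment $2,550.90; balance $10,203.63
Month 3: opening $10,203.63; interest $207.87 → $10,411.50; payment $2,602.87; balance $7,808.63
Month 4: opening $7,808.63; interest $207.87 → $8,016.50; payment $2,672.16; balance $5,344.34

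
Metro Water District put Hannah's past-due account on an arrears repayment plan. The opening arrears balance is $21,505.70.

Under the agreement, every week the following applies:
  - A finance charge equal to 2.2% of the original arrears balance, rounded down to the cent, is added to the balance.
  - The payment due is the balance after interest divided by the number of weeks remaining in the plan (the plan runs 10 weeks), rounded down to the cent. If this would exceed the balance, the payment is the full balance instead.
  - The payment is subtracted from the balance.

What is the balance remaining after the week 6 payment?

$10,202.64

# | Opening | Interest | Payment | End bal
1 | $21,505.70 | $473.12 | $2,197.88 | $19,780.94
2 | $19,780.94 | $473.12 | $2,250.45 | $18,003.61
3 | $18,003.61 | $473.12 | $2,309.59 | $16,167.14
4 | $16,167.14 | $473.12 | $2,377.18 | $14,263.08
5 | $14,263.08 | $473.12 | $2,456.03 | $12,280.17
6 | $12,280.17 | $473.12 | $2,550.65 | $10,202.64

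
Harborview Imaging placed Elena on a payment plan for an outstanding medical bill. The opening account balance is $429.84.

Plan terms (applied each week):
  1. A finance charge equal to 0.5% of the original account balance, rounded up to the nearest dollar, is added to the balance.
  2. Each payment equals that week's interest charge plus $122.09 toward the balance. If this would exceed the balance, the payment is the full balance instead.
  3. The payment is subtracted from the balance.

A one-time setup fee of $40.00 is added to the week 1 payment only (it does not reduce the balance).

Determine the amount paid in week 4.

$66.57

Week 1: $429.84 +$3.00 interest = $432.84; pay $125.09 (+ $40.00 fee) → $307.75
Week 2: $307.75 +$3.00 interest = $310.75; pay $125.09 → $185.66
Week 3: $185.66 +$3.00 interest = $188.66; pay $125.09 → $63.57
Week 4: $63.57 +$3.00 interest = $66.57; pay $66.57 → $0.00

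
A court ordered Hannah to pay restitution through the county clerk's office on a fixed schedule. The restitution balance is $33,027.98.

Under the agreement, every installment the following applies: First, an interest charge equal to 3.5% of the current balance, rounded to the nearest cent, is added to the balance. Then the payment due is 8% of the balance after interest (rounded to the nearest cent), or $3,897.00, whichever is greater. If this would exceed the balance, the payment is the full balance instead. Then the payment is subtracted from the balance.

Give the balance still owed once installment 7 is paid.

$11,704.47

Installment 1: opening $33,027.98; interest $1,155.98 → $34,183.96; payment $3,897.00; balance $30,286.96
Installment 2: opening $30,286.96; interest $1,060.04 → $31,347.00; payment $3,897.00; balance $27,450.00
Installment 3: opening $27,450.00; interest $960.75 → $28,410.75; payment $3,897.00; balance $24,513.75
Installment 4: opening $24,513.75; interest $857.98 → $25,371.73; payment $3,897.00; balance $21,474.73
Installment 5: opening $21,474.73; interest $751.62 → $22,226.35; payment $3,897.00; balance $18,329.35
Installment 6: opening $18,329.35; interest $641.53 → $18,970.88; payment $3,897.00; balance $15,073.88
Installment 7: opening $15,073.88; interest $527.59 → $15,601.47; payment $3,897.00; balance $11,704.47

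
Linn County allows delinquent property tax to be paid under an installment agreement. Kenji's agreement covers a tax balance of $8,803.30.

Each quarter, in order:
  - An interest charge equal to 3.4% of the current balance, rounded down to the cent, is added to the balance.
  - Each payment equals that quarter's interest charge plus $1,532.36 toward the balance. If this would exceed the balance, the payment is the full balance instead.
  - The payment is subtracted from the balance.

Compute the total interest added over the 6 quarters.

# | Opening | Interest | Payment | End bal
1 | $8,803.30 | $299.31 | $1,831.67 | $7,270.94
2 | $7,270.94 | $247.21 | $1,779.57 | $5,738.58
3 | $5,738.58 | $195.11 | $1,727.47 | $4,206.22
4 | $4,206.22 | $143.01 | $1,675.37 | $2,673.86
5 | $2,673.86 | $90.91 | $1,623.27 | $1,141.50
6 | $1,141.50 | $38.81 | $1,180.31 | $0.00
Total interest: $299.31 + $247.21 + $195.11 + $143.01 + $90.91 + $38.81 = $1,014.36

$1,014.36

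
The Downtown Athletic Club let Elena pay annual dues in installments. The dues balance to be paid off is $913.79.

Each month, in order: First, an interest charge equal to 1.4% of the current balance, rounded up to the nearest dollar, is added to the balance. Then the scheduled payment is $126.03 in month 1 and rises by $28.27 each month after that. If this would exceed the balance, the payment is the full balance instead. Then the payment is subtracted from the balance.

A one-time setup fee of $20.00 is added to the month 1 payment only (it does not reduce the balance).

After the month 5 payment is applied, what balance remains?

Month 1: opening $913.79; interest $13.00 → $926.79; payment $126.03 (+ $20.00 fee); balance $800.76
Month 2: opening $800.76; interest $12.00 → $812.76; payment $154.30; balance $658.46
Month 3: opening $658.46; interest $10.00 → $668.46; payment $182.57; balance $485.89
Month 4: opening $485.89; interest $7.00 → $492.89; payment $210.84; balance $282.05
Month 5: opening $282.05; interest $4.00 → $286.05; payment $239.11; balance $46.94

$46.94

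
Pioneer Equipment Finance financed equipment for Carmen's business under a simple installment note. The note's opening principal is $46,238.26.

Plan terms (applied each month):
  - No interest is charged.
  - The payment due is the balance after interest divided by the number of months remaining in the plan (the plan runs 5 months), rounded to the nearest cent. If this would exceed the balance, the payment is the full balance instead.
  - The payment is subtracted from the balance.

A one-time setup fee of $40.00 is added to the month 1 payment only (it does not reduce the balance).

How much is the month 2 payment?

Month 1: opening $46,238.26; payment $9,247.65 (+ $40.00 fee); balance $36,990.61
Month 2: opening $36,990.61; payment $9,247.65; balance $27,742.96

$9,247.65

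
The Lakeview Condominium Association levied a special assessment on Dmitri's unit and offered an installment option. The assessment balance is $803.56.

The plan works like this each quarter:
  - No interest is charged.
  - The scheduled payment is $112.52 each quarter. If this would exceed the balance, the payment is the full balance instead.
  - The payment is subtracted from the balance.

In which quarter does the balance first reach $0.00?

8

Quarter 1: $803.56 − $112.52 → $691.04
Quarter 2: $691.04 − $112.52 → $578.52
Quarter 3: $578.52 − $112.52 → $466.00
Quarter 4: $466.00 − $112.52 → $353.48
Quarter 5: $353.48 − $112.52 → $240.96
Quarter 6: $240.96 − $112.52 → $128.44
Quarter 7: $128.44 − $112.52 → $15.92
Quarter 8: $15.92 − $15.92 → $0.00
Balance reaches $0.00 in quarter 8.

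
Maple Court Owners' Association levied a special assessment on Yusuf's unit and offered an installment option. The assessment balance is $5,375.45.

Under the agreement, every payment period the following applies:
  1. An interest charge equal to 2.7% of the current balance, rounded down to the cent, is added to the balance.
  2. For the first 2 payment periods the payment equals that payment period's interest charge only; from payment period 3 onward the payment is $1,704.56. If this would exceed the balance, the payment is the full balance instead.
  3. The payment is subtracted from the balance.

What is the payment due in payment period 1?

$145.13

Payment period 1: opening $5,375.45; interest $145.13 → $5,520.58; payment $145.13; balance $5,375.45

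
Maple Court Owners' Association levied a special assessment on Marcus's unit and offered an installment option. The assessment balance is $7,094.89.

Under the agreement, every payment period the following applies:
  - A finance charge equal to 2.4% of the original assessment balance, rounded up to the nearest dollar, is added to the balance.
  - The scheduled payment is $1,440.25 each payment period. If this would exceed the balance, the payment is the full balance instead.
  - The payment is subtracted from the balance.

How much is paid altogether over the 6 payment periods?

$8,120.89

Payment period 1: opening $7,094.89; interest $171.00 → $7,265.89; payment $1,440.25; balance $5,825.64
Payment period 2: opening $5,825.64; interest $171.00 → $5,996.64; payment $1,440.25; balance $4,556.39
Payment period 3: opening $4,556.39; interest $171.00 → $4,727.39; payment $1,440.25; balance $3,287.14
Payment period 4: opening $3,287.14; interest $171.00 → $3,458.14; payment $1,440.25; balance $2,017.89
Payment period 5: opening $2,017.89; interest $171.00 → $2,188.89; payment $1,440.25; balance $748.64
Payment period 6: opening $748.64; interest $171.00 → $919.64; payment $919.64; balance $0.00
Total paid: $8,120.89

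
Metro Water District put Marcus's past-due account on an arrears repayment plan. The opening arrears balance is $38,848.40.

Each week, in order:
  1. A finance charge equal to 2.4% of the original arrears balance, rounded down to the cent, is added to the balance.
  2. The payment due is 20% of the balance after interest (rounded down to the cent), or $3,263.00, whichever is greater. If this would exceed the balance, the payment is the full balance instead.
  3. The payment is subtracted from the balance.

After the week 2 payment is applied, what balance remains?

$26,205.58

Week 1: $38,848.40 +$932.36 interest = $39,780.76; pay $7,956.15 → $31,824.61
Week 2: $31,824.61 +$932.36 interest = $32,756.97; pay $6,551.39 → $26,205.58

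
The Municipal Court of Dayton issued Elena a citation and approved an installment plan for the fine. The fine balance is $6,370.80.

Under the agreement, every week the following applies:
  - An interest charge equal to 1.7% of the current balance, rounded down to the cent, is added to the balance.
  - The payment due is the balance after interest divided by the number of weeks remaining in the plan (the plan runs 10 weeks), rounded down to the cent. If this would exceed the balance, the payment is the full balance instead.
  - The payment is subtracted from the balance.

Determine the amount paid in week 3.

$670.12

Week 1: $6,370.80 +$108.30 interest = $6,479.10; pay $647.91 → $5,831.19
Week 2: $5,831.19 +$99.13 interest = $5,930.32; pay $658.92 → $5,271.40
Week 3: $5,271.40 +$89.61 interest = $5,361.01; pay $670.12 → $4,690.89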